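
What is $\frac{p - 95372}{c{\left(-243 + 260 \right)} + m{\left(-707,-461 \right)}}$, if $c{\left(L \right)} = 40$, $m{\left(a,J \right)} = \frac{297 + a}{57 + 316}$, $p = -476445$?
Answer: $- \frac{213287741}{14510} \approx -14699.0$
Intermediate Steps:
$m{\left(a,J \right)} = \frac{297}{373} + \frac{a}{373}$ ($m{\left(a,J \right)} = \frac{297 + a}{373} = \left(297 + a\right) \frac{1}{373} = \frac{297}{373} + \frac{a}{373}$)
$\frac{p - 95372}{c{\left(-243 + 260 \right)} + m{\left(-707,-461 \right)}} = \frac{-476445 - 95372}{40 + \left(\frac{297}{373} + \frac{1}{373} \left(-707\right)\right)} = - \frac{571817}{40 + \left(\frac{297}{373} - \frac{707}{373}\right)} = - \frac{571817}{40 - \frac{410}{373}} = - \frac{571817}{\frac{14510}{373}} = \left(-571817\right) \frac{373}{14510} = - \frac{213287741}{14510}$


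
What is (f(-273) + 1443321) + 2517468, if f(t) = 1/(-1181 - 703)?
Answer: 7462126475/1884 ≈ 3.9608e+6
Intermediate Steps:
f(t) = -1/1884 (f(t) = 1/(-1884) = -1/1884)
(f(-273) + 1443321) + 2517468 = (-1/1884 + 1443321) + 2517468 = 2719216763/1884 + 2517468 = 7462126475/1884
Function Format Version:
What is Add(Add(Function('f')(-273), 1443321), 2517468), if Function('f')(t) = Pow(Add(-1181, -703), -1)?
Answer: Rational(7462126475, 1884) ≈ 3.9608e+6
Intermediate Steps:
Function('f')(t) = Rational(-1, 1884) (Function('f')(t) = Pow(-1884, -1) = Rational(-1, 1884))
Add(Add(Function('f')(-273), 1443321), 2517468) = Add(Add(Rational(-1, 1884), 1443321), 2517468) = Add(Rational(2719216763, 1884), 2517468) = Rational(7462126475, 1884)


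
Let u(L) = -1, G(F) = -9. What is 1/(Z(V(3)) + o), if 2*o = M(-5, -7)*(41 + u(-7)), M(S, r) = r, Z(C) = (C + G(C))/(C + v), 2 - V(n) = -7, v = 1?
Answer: -1/140 ≈ -0.0071429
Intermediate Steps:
V(n) = 9 (V(n) = 2 - 1*(-7) = 2 + 7 = 9)
Z(C) = (-9 + C)/(1 + C) (Z(C) = (C - 9)/(C + 1) = (-9 + C)/(1 + C))
o = -140 (o = (-7*(41 - 1))/2 = (-7*40)/2 = (½)*(-280) = -140)
1/(Z(V(3)) + o) = 1/((-9 + 9)/(1 + 9) - 140) = 1/(0/10 - 140) = 1/((⅒)*0 - 140) = 1/(0 - 140) = 1/(-140) = -1/140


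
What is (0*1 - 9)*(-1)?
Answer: 9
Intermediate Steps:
(0*1 - 9)*(-1) = (0 - 9)*(-1) = -9*(-1) = 9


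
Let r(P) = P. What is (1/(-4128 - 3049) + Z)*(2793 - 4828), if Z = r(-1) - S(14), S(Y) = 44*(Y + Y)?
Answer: 18008207470/7177 ≈ 2.5092e+6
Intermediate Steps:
S(Y) = 88*Y (S(Y) = 44*(2*Y) = 88*Y)
Z = -1233 (Z = -1 - 88*14 = -1 - 1*1232 = -1 - 1232 = -1233)
(1/(-4128 - 3049) + Z)*(2793 - 4828) = (1/(-4128 - 3049) - 1233)*(2793 - 4828) = (1/(-7177) - 1233)*(-2035) = (-1/7177 - 1233)*(-2035) = -8849242/7177*(-2035) = 18008207470/7177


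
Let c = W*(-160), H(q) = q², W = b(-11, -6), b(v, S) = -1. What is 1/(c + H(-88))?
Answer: 1/7904 ≈ 0.00012652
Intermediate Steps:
W = -1
c = 160 (c = -1*(-160) = 160)
1/(c + H(-88)) = 1/(160 + (-88)²) = 1/(160 + 7744) = 1/7904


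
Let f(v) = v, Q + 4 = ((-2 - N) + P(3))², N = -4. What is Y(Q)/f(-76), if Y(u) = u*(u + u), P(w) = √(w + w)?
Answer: -66/19 - 24*√6/19 ≈ -6.5678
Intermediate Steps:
P(w) = √2*√w (P(w) = √(2*w) = √2*√w)
Q = -4 + (2 + √6)² (Q = -4 + ((-2 - 1*(-4)) + √2*√3)² = -4 + ((-2 + 4) + √6)² = -4 + (2 + √6)² ≈ 15.798)
Y(u) = 2*u² (Y(u) = u*(2*u) = 2*u²)
Y(Q)/f(-76) = (2*(6 + 4*√6)²)/(-76) = (2*(6 + 4*√6)²)*(-1/76) = -(6 + 4*√6)²/38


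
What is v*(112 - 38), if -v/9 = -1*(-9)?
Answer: -5994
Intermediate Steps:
v = -81 (v = -(-9)*(-9) = -9*9 = -81)
v*(112 - 38) = -81*(112 - 38) = -81*74 = -5994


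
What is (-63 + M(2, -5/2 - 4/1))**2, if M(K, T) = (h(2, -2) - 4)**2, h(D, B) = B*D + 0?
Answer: 1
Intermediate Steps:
h(D, B) = B*D
M(K, T) = 64 (M(K, T) = (-2*2 - 4)**2 = (-4 - 4)**2 = (-8)**2 = 64)
(-63 + M(2, -5/2 - 4/1))**2 = (-63 + 64)**2 = 1**2 = 1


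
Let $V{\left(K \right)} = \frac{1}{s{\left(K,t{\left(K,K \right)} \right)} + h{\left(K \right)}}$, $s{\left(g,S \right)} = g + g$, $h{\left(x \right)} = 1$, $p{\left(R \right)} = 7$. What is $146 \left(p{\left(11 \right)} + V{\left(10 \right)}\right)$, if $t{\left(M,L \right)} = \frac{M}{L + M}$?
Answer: $\frac{21608}{21} \approx 1029.0$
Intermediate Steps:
$s{\left(g,S \right)} = 2 g$
$V{\left(K \right)} = \frac{1}{1 + 2 K}$ ($V{\left(K \right)} = \frac{1}{2 K + 1} = \frac{1}{1 + 2 K}$)
$146 \left(p{\left(11 \right)} + V{\left(10 \right)}\right) = 146 \left(7 + \frac{1}{1 + 2 \cdot 10}\right) = 146 \left(7 + \frac{1}{1 + 20}\right) = 146 \left(7 + \frac{1}{21}\right) = 146 \cdot \frac{148}{21} = \frac{21608}{21}$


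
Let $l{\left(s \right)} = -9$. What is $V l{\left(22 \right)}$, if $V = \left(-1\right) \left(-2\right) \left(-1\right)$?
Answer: $18$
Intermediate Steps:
$V = -2$ ($V = 2 \left(-1\right) = -2$)
$V l{\left(22 \right)} = \left(-2\right) \left(-9\right) = 18$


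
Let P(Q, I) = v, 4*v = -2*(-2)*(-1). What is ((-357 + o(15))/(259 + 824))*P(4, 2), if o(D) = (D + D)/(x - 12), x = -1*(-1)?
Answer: 1319/3971 ≈ 0.33216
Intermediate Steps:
v = -1 (v = (-2*(-2)*(-1))/4 = (4*(-1))/4 = (1/4)*(-4) = -1)
x = 1
P(Q, I) = -1
o(D) = -2*D/11 (o(D) = (D + D)/(1 - 12) = (2*D)/(-11) = (2*D)*(-1/11) = -2*D/11)
((-357 + o(15))/(259 + 824))*P(4, 2) = ((-357 - 2/11*15)/(259 + 824))*(-1) = ((-357 - 30/11)/1083)*(-1) = -3957/11*1/1083*(-1) = -1319/3971*(-1) = 1319/3971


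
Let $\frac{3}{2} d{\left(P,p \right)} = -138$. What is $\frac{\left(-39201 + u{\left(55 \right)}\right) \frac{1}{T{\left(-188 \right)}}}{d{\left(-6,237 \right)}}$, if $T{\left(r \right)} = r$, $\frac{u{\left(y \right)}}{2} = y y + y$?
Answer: $- \frac{703}{368} \approx -1.9103$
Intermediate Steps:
$u{\left(y \right)} = 2 y + 2 y^{2}$ ($u{\left(y \right)} = 2 \left(y y + y\right) = 2 \left(y^{2} + y\right) = 2 \left(y + y^{2}\right) = 2 y + 2 y^{2}$)
$d{\left(P,p \right)} = -92$ ($d{\left(P,p \right)} = \frac{2}{3} \left(-138\right) = -92$)
$\frac{\left(-39201 + u{\left(55 \right)}\right) \frac{1}{T{\left(-188 \right)}}}{d{\left(-6,237 \right)}} = \frac{\left(-39201 + 2 \cdot 55 \left(1 + 55\right)\right) \frac{1}{-188}}{-92} = \left(-39201 + 2 \cdot 55 \cdot 56\right) \left(- \frac{1}{188}\right) \left(- \frac{1}{92}\right) = \left(-39201 + 6160\right) \left(- \frac{1}{188}\right) \left(- \frac{1}{92}\right) = \left(-33041\right) \left(- \frac{1}{188}\right) \left(- \frac{1}{92}\right) = \frac{703}{4} \left(- \frac{1}{92}\right) = - \frac{703}{368}$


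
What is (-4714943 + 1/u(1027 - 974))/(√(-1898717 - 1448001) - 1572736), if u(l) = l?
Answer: 65502351651968/21849266539657 + 41648663*I*√3346718/21849266539657 ≈ 2.9979 + 0.0034872*I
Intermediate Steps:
(-4714943 + 1/u(1027 - 974))/(√(-1898717 - 1448001) - 1572736) = (-4714943 + 1/(1027 - 974))/(√(-1898717 - 1448001) - 1572736) = (-4714943 + 1/53)/(√(-3346718) - 1572736) = (-4714943 + 1/53)/(I*√3346718 - 1572736) = -249891978/(53*(-1572736 + I*√3346718))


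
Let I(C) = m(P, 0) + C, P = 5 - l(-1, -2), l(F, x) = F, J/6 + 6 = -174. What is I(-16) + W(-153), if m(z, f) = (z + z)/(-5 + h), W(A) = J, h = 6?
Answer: -1084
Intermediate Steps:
J = -1080 (J = -36 + 6*(-174) = -36 - 1044 = -1080)
W(A) = -1080
P = 6 (P = 5 - 1*(-1) = 5 + 1 = 6)
m(z, f) = 2*z (m(z, f) = (z + z)/(-5 + 6) = (2*z)/1 = (2*z)*1 = 2*z)
I(C) = 12 + C (I(C) = 2*6 + C = 12 + C)
I(-16) + W(-153) = (12 - 16) - 1080 = -4 - 1080 = -1084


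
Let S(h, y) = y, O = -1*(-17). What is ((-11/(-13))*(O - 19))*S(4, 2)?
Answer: -44/13 ≈ -3.3846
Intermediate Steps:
O = 17
((-11/(-13))*(O - 19))*S(4, 2) = ((-11/(-13))*(17 - 19))*2 = (-11*(-1/13)*(-2))*2 = ((11/13)*(-2))*2 = -22/13*2 = -44/13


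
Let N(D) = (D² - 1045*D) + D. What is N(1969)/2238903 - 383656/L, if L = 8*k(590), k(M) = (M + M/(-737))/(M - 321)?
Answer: -21285846080696263/972221238720 ≈ -21894.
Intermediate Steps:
k(M) = 736*M/(737*(-321 + M)) (k(M) = (M + M*(-1/737))/(-321 + M) = (M - M/737)/(-321 + M) = (736*M/737)/(-321 + M) = 736*M/(737*(-321 + M)))
N(D) = D² - 1044*D
L = 3473920/198253 (L = 8*((736/737)*590/(-321 + 590)) = 8*((736/737)*590/269) = 8*((736/737)*590*(1/269)) = 8*(434240/198253) = 3473920/198253 ≈ 17.523)
N(1969)/2238903 - 383656/L = (1969*(-1044 + 1969))/2238903 - 383656/3473920/198253 = (1969*925)*(1/2238903) - 383656*198253/3473920 = 1821325*(1/2238903) - 9507619121/434240 = 1821325/2238903 - 9507619121/434240 = -21285846080696263/972221238720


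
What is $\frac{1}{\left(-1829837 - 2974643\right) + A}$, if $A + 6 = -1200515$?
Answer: $- \frac{1}{6005001} \approx -1.6653 \cdot 10^{-7}$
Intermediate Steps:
$A = -1200521$ ($A = -6 - 1200515 = -1200521$)
$\frac{1}{\left(-1829837 - 2974643\right) + A} = \frac{1}{\left(-1829837 - 2974643\right) - 1200521} = \frac{1}{-4804480 - 1200521} = \frac{1}{-6005001} = - \frac{1}{6005001}$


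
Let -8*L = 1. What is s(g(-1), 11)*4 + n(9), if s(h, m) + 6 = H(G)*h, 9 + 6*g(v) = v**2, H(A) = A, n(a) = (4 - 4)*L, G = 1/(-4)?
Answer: -68/3 ≈ -22.667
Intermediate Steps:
L = -1/8 (L = -1/8*1 = -1/8 ≈ -0.12500)
G = -1/4 ≈ -0.25000
n(a) = 0 (n(a) = (4 - 4)*(-1/8) = 0*(-1/8) = 0)
g(v) = -3/2 + v**2/6
s(h, m) = -6 - h/4
s(g(-1), 11)*4 + n(9) = (-6 - (-3/2 + (1/6)*(-1)**2)/4)*4 + 0 = (-6 - (-3/2 + (1/6)*1)/4)*4 + 0 = (-6 - (-3/2 + 1/6)/4)*4 + 0 = (-6 - 1/4*(-4/3))*4 + 0 = (-6 + 1/3)*4 + 0 = -17/3*4 + 0 = -68/3 + 0 = -68/3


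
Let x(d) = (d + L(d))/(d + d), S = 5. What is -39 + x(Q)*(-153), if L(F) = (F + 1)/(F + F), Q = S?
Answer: -3117/25 ≈ -124.68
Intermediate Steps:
Q = 5
L(F) = (1 + F)/(2*F) (L(F) = (1 + F)/((2*F)) = (1 + F)*(1/(2*F)) = (1 + F)/(2*F))
x(d) = (d + (1 + d)/(2*d))/(2*d) (x(d) = (d + (1 + d)/(2*d))/(d + d) = (d + (1 + d)/(2*d))/((2*d)) = (d + (1 + d)/(2*d))*(1/(2*d)) = (d + (1 + d)/(2*d))/(2*d))
-39 + x(Q)*(-153) = -39 + ((1/4)*(1 + 5 + 2*5**2)/5**2)*(-153) = -39 + ((1/4)*(1/25)*(1 + 5 + 2*25))*(-153) = -39 + ((1/4)*(1/25)*(1 + 5 + 50))*(-153) = -39 + ((1/4)*(1/25)*56)*(-153) = -39 + (14/25)*(-153) = -39 - 2142/25 = -3117/25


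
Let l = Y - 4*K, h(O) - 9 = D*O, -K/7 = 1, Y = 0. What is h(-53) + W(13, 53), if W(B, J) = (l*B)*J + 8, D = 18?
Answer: 18355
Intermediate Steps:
K = -7 (K = -7*1 = -7)
h(O) = 9 + 18*O
l = 28 (l = 0 - 4*(-7) = 0 + 28 = 28)
W(B, J) = 8 + 28*B*J (W(B, J) = (28*B)*J + 8 = 28*B*J + 8 = 8 + 28*B*J)
h(-53) + W(13, 53) = (9 + 18*(-53)) + (8 + 28*13*53) = (9 - 954) + (8 + 19292) = -945 + 19300 = 18355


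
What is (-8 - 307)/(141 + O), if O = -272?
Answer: 315/131 ≈ 2.4046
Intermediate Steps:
(-8 - 307)/(141 + O) = (-8 - 307)/(141 - 272) = -315/(-131) = -315*(-1/131) = 315/131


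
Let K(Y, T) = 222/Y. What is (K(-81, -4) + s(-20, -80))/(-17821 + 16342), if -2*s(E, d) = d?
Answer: -1006/39933 ≈ -0.025192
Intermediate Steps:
s(E, d) = -d/2
(K(-81, -4) + s(-20, -80))/(-17821 + 16342) = (222/(-81) - 1/2*(-80))/(-17821 + 16342) = (222*(-1/81) + 40)/(-1479) = (-74/27 + 40)*(-1/1479) = (1006/27)*(-1/1479) = -1006/39933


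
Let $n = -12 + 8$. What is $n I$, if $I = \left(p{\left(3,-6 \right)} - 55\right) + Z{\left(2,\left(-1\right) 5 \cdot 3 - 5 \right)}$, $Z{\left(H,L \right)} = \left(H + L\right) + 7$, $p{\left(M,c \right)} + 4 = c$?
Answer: $304$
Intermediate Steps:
$p{\left(M,c \right)} = -4 + c$
$Z{\left(H,L \right)} = 7 + H + L$
$I = -76$ ($I = \left(\left(-4 - 6\right) - 55\right) + \left(7 + 2 + \left(\left(-1\right) 5 \cdot 3 - 5\right)\right) = \left(-10 - 55\right) + \left(7 + 2 - 20\right) = -65 + \left(7 + 2 - 20\right) = -65 - 11 = -76$)
$n = -4$
$n I = \left(-4\right) \left(-76\right) = 304$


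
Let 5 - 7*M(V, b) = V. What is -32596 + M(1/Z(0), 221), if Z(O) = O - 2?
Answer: -456333/14 ≈ -32595.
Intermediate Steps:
Z(O) = -2 + O
M(V, b) = 5/7 - V/7
-32596 + M(1/Z(0), 221) = -32596 + (5/7 - 1/(7*(-2 + 0))) = -32596 + (5/7 - 1/7/(-2)) = -32596 + (5/7 - 1/7*(-1/2)) = -32596 + (5/7 + 1/14) = -32596 + 11/14 = -456333/14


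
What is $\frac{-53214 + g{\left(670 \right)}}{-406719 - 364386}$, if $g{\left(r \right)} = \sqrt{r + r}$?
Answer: $\frac{17738}{257035} - \frac{2 \sqrt{335}}{771105} \approx 0.068963$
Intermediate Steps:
$g{\left(r \right)} = \sqrt{2} \sqrt{r}$ ($g{\left(r \right)} = \sqrt{2 r} = \sqrt{2} \sqrt{r}$)
$\frac{-53214 + g{\left(670 \right)}}{-406719 - 364386} = \frac{-53214 + \sqrt{2} \sqrt{670}}{-406719 - 364386} = \frac{-53214 + 2 \sqrt{335}}{-771105} = \left(-53214 + 2 \sqrt{335}\right) \left(- \frac{1}{771105}\right) = \frac{17738}{257035} - \frac{2 \sqrt{335}}{771105}$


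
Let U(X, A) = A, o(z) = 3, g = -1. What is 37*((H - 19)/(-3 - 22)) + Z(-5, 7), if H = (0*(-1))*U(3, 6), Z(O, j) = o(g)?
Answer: 778/25 ≈ 31.120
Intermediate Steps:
Z(O, j) = 3
H = 0 (H = (0*(-1))*6 = 0*6 = 0)
37*((H - 19)/(-3 - 22)) + Z(-5, 7) = 37*((0 - 19)/(-3 - 22)) + 3 = 37*(-19/(-25)) + 3 = 37*(-19*(-1/25)) + 3 = 37*(19/25) + 3 = 703/25 + 3 = 778/25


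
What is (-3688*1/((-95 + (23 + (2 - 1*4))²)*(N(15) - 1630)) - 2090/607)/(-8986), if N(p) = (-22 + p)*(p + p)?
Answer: 166042373/434069269160 ≈ 0.00038252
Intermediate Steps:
N(p) = 2*p*(-22 + p) (N(p) = (-22 + p)*(2*p) = 2*p*(-22 + p))
(-3688*1/((-95 + (23 + (2 - 1*4))²)*(N(15) - 1630)) - 2090/607)/(-8986) = (-3688*1/((-95 + (23 + (2 - 1*4))²)*(2*15*(-22 + 15) - 1630)) - 2090/607)/(-8986) = (-3688*1/((-95 + (23 + (2 - 4))²)*(2*15*(-7) - 1630)) - 2090*1/607)*(-1/8986) = (-3688*1/((-210 - 1630)*(-95 + (23 - 2)²)) - 2090/607)*(-1/8986) = (-3688*(-1/(1840*(-95 + 21²))) - 2090/607)*(-1/8986) = (-3688*(-1/(1840*(-95 + 441))) - 2090/607)*(-1/8986) = (-3688/(346*(-1840)) - 2090/607)*(-1/8986) = (-3688/(-636640) - 2090/607)*(-1/8986) = (-3688*(-1/636640) - 2090/607)*(-1/8986) = (461/79580 - 2090/607)*(-1/8986) = -166042373/48305060*(-1/8986) = 166042373/434069269160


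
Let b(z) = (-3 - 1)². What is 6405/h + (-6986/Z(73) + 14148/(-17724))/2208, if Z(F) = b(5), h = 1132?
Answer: 40313465141/7383393024 ≈ 5.4600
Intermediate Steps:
b(z) = 16 (b(z) = (-4)² = 16)
Z(F) = 16
6405/h + (-6986/Z(73) + 14148/(-17724))/2208 = 6405/1132 + (-6986/16 + 14148/(-17724))/2208 = 6405*(1/1132) + (-6986*1/16 + 14148*(-1/17724))*(1/2208) = 6405/1132 + (-3493/8 - 1179/1477)*(1/2208) = 6405/1132 - 5168593/11816*1/2208 = 6405/1132 - 5168593/26089728 = 40313465141/7383393024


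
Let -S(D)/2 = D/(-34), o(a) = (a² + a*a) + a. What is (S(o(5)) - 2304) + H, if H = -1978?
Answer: -72739/17 ≈ -4278.8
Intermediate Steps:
o(a) = a + 2*a² (o(a) = (a² + a²) + a = 2*a² + a = a + 2*a²)
S(D) = D/17 (S(D) = -2*D/(-34) = -2*D*(-1)/34 = -(-1)*D/17 = D/17)
(S(o(5)) - 2304) + H = ((5*(1 + 2*5))/17 - 2304) - 1978 = ((5*(1 + 10))/17 - 2304) - 1978 = ((5*11)/17 - 2304) - 1978 = ((1/17)*55 - 2304) - 1978 = (55/17 - 2304) - 1978 = -39113/17 - 1978 = -72739/17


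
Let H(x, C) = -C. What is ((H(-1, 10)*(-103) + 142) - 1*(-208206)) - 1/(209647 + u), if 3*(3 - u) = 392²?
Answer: 99514432105/475286 ≈ 2.0938e+5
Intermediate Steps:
u = -153655/3 (u = 3 - ⅓*392² = 3 - ⅓*153664 = 3 - 153664/3 = -153655/3 ≈ -51218.)
((H(-1, 10)*(-103) + 142) - 1*(-208206)) - 1/(209647 + u) = ((-1*10*(-103) + 142) - 1*(-208206)) - 1/(209647 - 153655/3) = ((-10*(-103) + 142) + 208206) - 1/475286/3 = ((1030 + 142) + 208206) - 1*3/475286 = (1172 + 208206) - 3/475286 = 209378 - 3/475286 = 99514432105/475286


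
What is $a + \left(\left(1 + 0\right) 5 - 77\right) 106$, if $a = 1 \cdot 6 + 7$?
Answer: $-7619$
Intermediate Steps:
$a = 13$ ($a = 6 + 7 = 13$)
$a + \left(\left(1 + 0\right) 5 - 77\right) 106 = 13 + \left(\left(1 + 0\right) 5 - 77\right) 106 = 13 + \left(1 \cdot 5 - 77\right) 106 = 13 + \left(5 - 77\right) 106 = 13 - 7632 = -7619$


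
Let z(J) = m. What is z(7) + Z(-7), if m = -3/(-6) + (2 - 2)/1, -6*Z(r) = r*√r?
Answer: ½ + 7*I*√7/6 ≈ 0.5 + 3.0867*I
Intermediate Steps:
Z(r) = -r^(3/2)/6 (Z(r) = -r*√r/6 = -r^(3/2)/6)
m = ½ (m = -3*(-⅙) + 0*1 = ½ + 0 = ½ ≈ 0.50000)
z(J) = ½
z(7) + Z(-7) = ½ - (-7)*I*√7/6 = ½ + 7*I*√7/6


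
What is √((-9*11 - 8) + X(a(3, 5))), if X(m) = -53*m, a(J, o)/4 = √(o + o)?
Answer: √(-107 - 212*√10) ≈ 27.882*I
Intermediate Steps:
a(J, o) = 4*√2*√o (a(J, o) = 4*√(o + o) = 4*√(2*o) = 4*(√2*√o) = 4*√2*√o)
√((-9*11 - 8) + X(a(3, 5))) = √((-9*11 - 8) - 212*√2*√5) = √((-99 - 8) - 212*√10) = √(-107 - 212*√10)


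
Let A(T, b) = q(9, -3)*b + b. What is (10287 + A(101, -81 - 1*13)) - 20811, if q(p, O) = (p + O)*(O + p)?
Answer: -14002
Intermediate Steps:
q(p, O) = (O + p)² (q(p, O) = (O + p)*(O + p) = (O + p)²)
A(T, b) = 37*b (A(T, b) = (-3 + 9)²*b + b = 6²*b + b = 36*b + b = 37*b)
(10287 + A(101, -81 - 1*13)) - 20811 = (10287 + 37*(-81 - 1*13)) - 20811 = (10287 + 37*(-81 - 13)) - 20811 = (10287 + 37*(-94)) - 20811 = (10287 - 3478) - 20811 = 6809 - 20811 = -14002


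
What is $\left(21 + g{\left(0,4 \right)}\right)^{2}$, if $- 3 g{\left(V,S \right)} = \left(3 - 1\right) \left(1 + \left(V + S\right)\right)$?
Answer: $\frac{2809}{9} \approx 312.11$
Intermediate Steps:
$g{\left(V,S \right)} = - \frac{2}{3} - \frac{2 S}{3} - \frac{2 V}{3}$ ($g{\left(V,S \right)} = - \frac{\left(3 - 1\right) \left(1 + \left(V + S\right)\right)}{3} = - \frac{2 \left(1 + \left(S + V\right)\right)}{3} = - \frac{2 \left(1 + S + V\right)}{3} = - \frac{2 + 2 S + 2 V}{3} = - \frac{2}{3} - \frac{2 S}{3} - \frac{2 V}{3}$)
$\left(21 + g{\left(0,4 \right)}\right)^{2} = \left(21 - \frac{10}{3}\right)^{2} = \left(\frac{53}{3}\right)^{2} = \frac{2809}{9}$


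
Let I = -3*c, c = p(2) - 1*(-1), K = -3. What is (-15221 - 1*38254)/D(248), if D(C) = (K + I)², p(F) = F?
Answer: -17825/48 ≈ -371.35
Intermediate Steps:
c = 3 (c = 2 - 1*(-1) = 2 + 1 = 3)
I = -9 (I = -3*3 = -9)
D(C) = 144 (D(C) = (-3 - 9)² = (-12)² = 144)
(-15221 - 1*38254)/D(248) = (-15221 - 1*38254)/144 = (-15221 - 38254)*(1/144) = -53475*1/144 = -17825/48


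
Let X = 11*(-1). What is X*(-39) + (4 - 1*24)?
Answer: 409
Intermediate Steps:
X = -11
X*(-39) + (4 - 1*24) = -11*(-39) + (4 - 1*24) = 429 + (4 - 24) = 429 - 20 = 409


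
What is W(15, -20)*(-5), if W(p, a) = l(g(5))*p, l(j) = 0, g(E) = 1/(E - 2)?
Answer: 0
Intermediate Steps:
g(E) = 1/(-2 + E)
W(p, a) = 0 (W(p, a) = 0*p = 0)
W(15, -20)*(-5) = 0*(-5) = 0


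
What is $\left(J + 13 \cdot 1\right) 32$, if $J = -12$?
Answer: $32$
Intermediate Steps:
$\left(J + 13 \cdot 1\right) 32 = \left(-12 + 13 \cdot 1\right) 32 = \left(-12 + 13\right) 32 = 1 \cdot 32 = 32$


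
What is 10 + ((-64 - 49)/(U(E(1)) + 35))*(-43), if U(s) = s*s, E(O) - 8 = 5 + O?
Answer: 7169/231 ≈ 31.035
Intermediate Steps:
E(O) = 13 + O (E(O) = 8 + (5 + O) = 13 + O)
U(s) = s²
10 + ((-64 - 49)/(U(E(1)) + 35))*(-43) = 10 + ((-64 - 49)/((13 + 1)² + 35))*(-43) = 10 - 113/(14² + 35)*(-43) = 10 - 113/(196 + 35)*(-43) = 10 - 113/231*(-43) = 10 + 4859/231 = 7169/231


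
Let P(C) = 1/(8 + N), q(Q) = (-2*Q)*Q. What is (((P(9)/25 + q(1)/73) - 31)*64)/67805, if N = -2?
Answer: -10869664/371232375 ≈ -0.029280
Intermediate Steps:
q(Q) = -2*Q²
P(C) = ⅙ (P(C) = 1/(8 - 2) = 1/6 = ⅙)
(((P(9)/25 + q(1)/73) - 31)*64)/67805 = ((((⅙)/25 - 2*1²/73) - 31)*64)/67805 = ((((⅙)*(1/25) - 2*1*(1/73)) - 31)*64)*(1/67805) = (((1/150 - 2*1/73) - 31)*64)*(1/67805) = (((1/150 - 2/73) - 31)*64)*(1/67805) = ((-227/10950 - 31)*64)*(1/67805) = -339677/10950*64*(1/67805) = -10869664/5475*1/67805 = -10869664/371232375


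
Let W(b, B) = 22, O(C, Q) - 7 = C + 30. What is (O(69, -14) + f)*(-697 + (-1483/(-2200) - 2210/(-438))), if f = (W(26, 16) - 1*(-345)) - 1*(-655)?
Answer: -15653764681/20075 ≈ -7.7976e+5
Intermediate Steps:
O(C, Q) = 37 + C (O(C, Q) = 7 + (C + 30) = 7 + (30 + C) = 37 + C)
f = 1022 (f = (22 - 1*(-345)) - 1*(-655) = (22 + 345) + 655 = 367 + 655 = 1022)
(O(69, -14) + f)*(-697 + (-1483/(-2200) - 2210/(-438))) = ((37 + 69) + 1022)*(-697 + (-1483/(-2200) - 2210/(-438))) = (106 + 1022)*(-697 + (-1483*(-1/2200) - 2210*(-1/438))) = 1128*(-697 + (1483/2200 + 1105/219)) = 1128*(-697 + 2755777/481800) = 1128*(-333058823/481800) = -15653764681/20075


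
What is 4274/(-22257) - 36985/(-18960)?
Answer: 49476007/28132848 ≈ 1.7587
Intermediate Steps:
4274/(-22257) - 36985/(-18960) = 4274*(-1/22257) - 36985*(-1/18960) = -4274/22257 + 7397/3792 = 49476007/28132848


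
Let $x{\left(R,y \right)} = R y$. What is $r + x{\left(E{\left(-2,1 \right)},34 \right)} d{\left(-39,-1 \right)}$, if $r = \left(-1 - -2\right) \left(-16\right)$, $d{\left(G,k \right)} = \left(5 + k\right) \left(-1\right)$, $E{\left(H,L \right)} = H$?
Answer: $256$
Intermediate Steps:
$d{\left(G,k \right)} = -5 - k$
$r = -16$ ($r = \left(-1 + 2\right) \left(-16\right) = 1 \left(-16\right) = -16$)
$r + x{\left(E{\left(-2,1 \right)},34 \right)} d{\left(-39,-1 \right)} = -16 + \left(-2\right) 34 \left(-5 - -1\right) = -16 - 68 \left(-5 + 1\right) = -16 - -272 = -16 + 272 = 256$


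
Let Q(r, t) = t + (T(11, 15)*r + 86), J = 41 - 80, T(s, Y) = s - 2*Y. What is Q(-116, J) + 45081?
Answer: 47332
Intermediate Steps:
J = -39
Q(r, t) = 86 + t - 19*r (Q(r, t) = t + ((11 - 2*15)*r + 86) = t + ((11 - 30)*r + 86) = t + (-19*r + 86) = t + (86 - 19*r) = 86 + t - 19*r)
Q(-116, J) + 45081 = (86 - 39 - 19*(-116)) + 45081 = (86 - 39 + 2204) + 45081 = 2251 + 45081 = 47332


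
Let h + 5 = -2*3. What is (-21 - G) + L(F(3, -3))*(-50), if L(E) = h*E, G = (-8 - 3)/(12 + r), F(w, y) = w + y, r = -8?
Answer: -73/4 ≈ -18.250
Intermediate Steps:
h = -11 (h = -5 - 2*3 = -5 - 6 = -11)
G = -11/4 (G = (-8 - 3)/(12 - 8) = -11/4 ≈ -2.7500)
L(E) = -11*E
(-21 - G) + L(F(3, -3))*(-50) = (-21 - 1*(-11/4)) - 11*(3 - 3)*(-50) = (-21 + 11/4) - 11*0*(-50) = -73/4 + 0*(-50) = -73/4 + 0 = -73/4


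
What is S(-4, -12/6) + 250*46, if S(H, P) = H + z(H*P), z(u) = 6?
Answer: 11502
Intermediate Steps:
S(H, P) = 6 + H (S(H, P) = H + 6 = 6 + H)
S(-4, -12/6) + 250*46 = (6 - 4) + 250*46 = 2 + 11500 = 11502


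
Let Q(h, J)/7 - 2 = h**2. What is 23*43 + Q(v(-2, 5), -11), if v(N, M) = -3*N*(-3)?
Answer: 3271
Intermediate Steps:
v(N, M) = 9*N
Q(h, J) = 14 + 7*h**2
23*43 + Q(v(-2, 5), -11) = 23*43 + (14 + 7*(9*(-2))**2) = 989 + (14 + 7*(-18)**2) = 989 + (14 + 7*324) = 989 + (14 + 2268) = 989 + 2282 = 3271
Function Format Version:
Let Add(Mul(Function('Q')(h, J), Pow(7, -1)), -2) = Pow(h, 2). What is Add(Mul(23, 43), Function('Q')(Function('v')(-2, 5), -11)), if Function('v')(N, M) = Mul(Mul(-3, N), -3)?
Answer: 3271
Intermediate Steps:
Function('v')(N, M) = Mul(9, N)
Function('Q')(h, J) = Add(14, Mul(7, Pow(h, 2)))
Add(Mul(23, 43), Function('Q')(Function('v')(-2, 5), -11)) = Add(Mul(23, 43), Add(14, Mul(7, Pow(Mul(9, -2), 2)))) = Add(989, Add(14, Mul(7, Pow(-18, 2)))) = Add(989, Add(14, Mul(7, 324))) = Add(989, Add(14, 2268)) = Add(989, 2282) = 3271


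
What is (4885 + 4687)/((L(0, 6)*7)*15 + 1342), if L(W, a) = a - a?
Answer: 4786/671 ≈ 7.1326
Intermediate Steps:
L(W, a) = 0
(4885 + 4687)/((L(0, 6)*7)*15 + 1342) = (4885 + 4687)/((0*7)*15 + 1342) = 9572/(0*15 + 1342) = 9572/(0 + 1342) = 9572/1342 = 9572*(1/1342) = 4786/671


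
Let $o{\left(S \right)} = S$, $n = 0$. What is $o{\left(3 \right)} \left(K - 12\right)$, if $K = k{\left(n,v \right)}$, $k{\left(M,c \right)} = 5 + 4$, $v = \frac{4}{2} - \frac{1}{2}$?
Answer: $-9$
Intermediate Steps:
$v = \frac{3}{2}$ ($v = 4 \cdot \frac{1}{2} - \frac{1}{2} = 2 - \frac{1}{2} = \frac{3}{2} \approx 1.5$)
$k{\left(M,c \right)} = 9$
$K = 9$
$o{\left(3 \right)} \left(K - 12\right) = 3 \left(9 - 12\right) = 3 \left(-3\right) = -9$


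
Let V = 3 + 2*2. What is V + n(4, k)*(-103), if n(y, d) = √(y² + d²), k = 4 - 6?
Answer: 7 - 206*√5 ≈ -453.63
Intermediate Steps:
k = -2
V = 7 (V = 3 + 4 = 7)
n(y, d) = √(d² + y²)
V + n(4, k)*(-103) = 7 + √((-2)² + 4²)*(-103) = 7 + √(4 + 16)*(-103) = 7 + √20*(-103) = 7 + (2*√5)*(-103) = 7 - 206*√5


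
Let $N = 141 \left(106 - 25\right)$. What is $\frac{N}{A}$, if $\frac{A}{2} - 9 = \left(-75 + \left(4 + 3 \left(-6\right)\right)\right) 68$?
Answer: $- \frac{11421}{12086} \approx -0.94498$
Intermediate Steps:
$A = -12086$ ($A = 18 + 2 \left(-75 + \left(4 + 3 \left(-6\right)\right)\right) 68 = 18 + 2 \left(-75 + \left(4 - 18\right)\right) 68 = 18 + 2 \left(-75 - 14\right) 68 = 18 + 2 \left(\left(-89\right) 68\right) = 18 + 2 \left(-6052\right) = 18 - 12104 = -12086$)
$N = 11421$ ($N = 141 \cdot 81 = 11421$)
$\frac{N}{A} = \frac{11421}{-12086} = 11421 \left(- \frac{1}{12086}\right) = - \frac{11421}{12086}$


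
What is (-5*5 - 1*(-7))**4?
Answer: 104976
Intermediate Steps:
(-5*5 - 1*(-7))**4 = (-25 + 7)**4 = (-18)**4 = 104976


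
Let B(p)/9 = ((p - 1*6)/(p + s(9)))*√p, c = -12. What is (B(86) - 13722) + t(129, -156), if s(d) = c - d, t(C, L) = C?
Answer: -13593 + 144*√86/13 ≈ -13490.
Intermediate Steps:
s(d) = -12 - d
B(p) = 9*√p*(-6 + p)/(-21 + p) (B(p) = 9*(((p - 1*6)/(p + (-12 - 1*9)))*√p) = 9*(((p - 6)/(p + (-12 - 9)))*√p) = 9*(((-6 + p)/(p - 21))*√p) = 9*(((-6 + p)/(-21 + p))*√p) = 9*(√p*(-6 + p)/(-21 + p)) = 9*√p*(-6 + p)/(-21 + p))
(B(86) - 13722) + t(129, -156) = (9*√86*(-6 + 86)/(-21 + 86) - 13722) + 129 = (9*√86*80/65 - 13722) + 129 = (9*√86*(1/65)*80 - 13722) + 129 = (144*√86/13 - 13722) + 129 = (-13722 + 144*√86/13) + 129 = -13593 + 144*√86/13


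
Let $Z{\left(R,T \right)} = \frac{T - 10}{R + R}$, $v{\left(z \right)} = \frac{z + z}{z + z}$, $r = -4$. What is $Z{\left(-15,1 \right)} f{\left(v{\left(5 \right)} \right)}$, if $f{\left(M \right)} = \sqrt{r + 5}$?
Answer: $\frac{3}{10} \approx 0.3$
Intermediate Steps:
$v{\left(z \right)} = 1$ ($v{\left(z \right)} = \frac{2 z}{2 z} = 2 z \frac{1}{2 z} = 1$)
$Z{\left(R,T \right)} = \frac{-10 + T}{2 R}$
$f{\left(M \right)} = 1$ ($f{\left(M \right)} = \sqrt{-4 + 5} = \sqrt{1} = 1$)
$Z{\left(-15,1 \right)} f{\left(v{\left(5 \right)} \right)} = \frac{-10 + 1}{2 \left(-15\right)} 1 = \frac{1}{2} \left(- \frac{1}{15}\right) \left(-9\right) 1 = \frac{3}{10} \cdot 1 = \frac{3}{10}$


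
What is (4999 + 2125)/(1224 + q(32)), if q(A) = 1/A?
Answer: 17536/3013 ≈ 5.8201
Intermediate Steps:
(4999 + 2125)/(1224 + q(32)) = (4999 + 2125)/(1224 + 1/32) = 7124/(1224 + 1/32) = 7124/(39169/32) = 7124*(32/39169) = 17536/3013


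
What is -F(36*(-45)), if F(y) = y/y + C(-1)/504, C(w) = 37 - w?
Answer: -271/252 ≈ -1.0754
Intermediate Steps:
F(y) = 271/252 (F(y) = y/y + (37 - 1*(-1))/504 = 1 + (37 + 1)*(1/504) = 1 + 38*(1/504) = 1 + 19/252 = 271/252)
-F(36*(-45)) = -1*271/252 = -271/252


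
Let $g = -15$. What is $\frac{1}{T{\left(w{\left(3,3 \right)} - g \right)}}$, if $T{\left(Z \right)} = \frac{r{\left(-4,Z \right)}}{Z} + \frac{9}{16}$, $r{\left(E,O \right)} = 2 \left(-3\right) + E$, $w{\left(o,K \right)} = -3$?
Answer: $- \frac{48}{13} \approx -3.6923$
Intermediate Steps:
$r{\left(E,O \right)} = -6 + E$
$T{\left(Z \right)} = \frac{9}{16} - \frac{10}{Z}$ ($T{\left(Z \right)} = \frac{-6 - 4}{Z} + \frac{9}{16} = - \frac{10}{Z} + 9 \cdot \frac{1}{16} = - \frac{10}{Z} + \frac{9}{16} = \frac{9}{16} - \frac{10}{Z}$)
$\frac{1}{T{\left(w{\left(3,3 \right)} - g \right)}} = \frac{1}{\frac{9}{16} - \frac{10}{-3 - -15}} = \frac{1}{\frac{9}{16} - \frac{10}{-3 + 15}} = \frac{1}{\frac{9}{16} - \frac{10}{12}} = \frac{1}{\frac{9}{16} - \frac{5}{6}} = \frac{1}{- \frac{13}{48}} = - \frac{48}{13}$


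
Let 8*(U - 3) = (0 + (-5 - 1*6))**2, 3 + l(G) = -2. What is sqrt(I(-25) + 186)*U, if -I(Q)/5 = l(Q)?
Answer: 145*sqrt(211)/8 ≈ 263.28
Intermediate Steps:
l(G) = -5 (l(G) = -3 - 2 = -5)
I(Q) = 25 (I(Q) = -5*(-5) = 25)
U = 145/8 (U = 3 + (0 + (-5 - 1*6))**2/8 = 3 + (0 + (-5 - 6))**2/8 = 3 + (0 - 11)**2/8 = 3 + (1/8)*(-11)**2 = 3 + (1/8)*121 = 3 + 121/8 = 145/8 ≈ 18.125)
sqrt(I(-25) + 186)*U = sqrt(25 + 186)*(145/8) = sqrt(211)*(145/8) = 145*sqrt(211)/8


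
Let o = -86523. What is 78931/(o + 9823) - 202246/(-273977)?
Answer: -555728217/1910366900 ≈ -0.29090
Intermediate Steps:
78931/(o + 9823) - 202246/(-273977) = 78931/(-86523 + 9823) - 202246/(-273977) = 78931/(-76700) - 202246*(-1/273977) = 78931*(-1/76700) + 18386/24907 = -78931/76700 + 18386/24907 = -555728217/1910366900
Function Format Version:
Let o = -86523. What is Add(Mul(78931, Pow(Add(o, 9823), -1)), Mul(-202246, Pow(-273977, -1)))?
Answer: Rational(-555728217, 1910366900) ≈ -0.29090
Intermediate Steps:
Add(Mul(78931, Pow(Add(o, 9823), -1)), Mul(-202246, Pow(-273977, -1))) = Add(Mul(78931, Pow(Add(-86523, 9823), -1)), Mul(-202246, Pow(-273977, -1))) = Add(Mul(78931, Pow(-76700, -1)), Mul(-202246, Rational(-1, 273977))) = Add(Mul(78931, Rational(-1, 76700)), Rational(18386, 24907)) = Add(Rational(-78931, 76700), Rational(18386, 24907)) = Rational(-555728217, 1910366900)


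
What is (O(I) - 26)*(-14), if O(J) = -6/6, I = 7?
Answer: 378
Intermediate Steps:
O(J) = -1 (O(J) = -6*⅙ = -1)
(O(I) - 26)*(-14) = (-1 - 26)*(-14) = -27*(-14) = 378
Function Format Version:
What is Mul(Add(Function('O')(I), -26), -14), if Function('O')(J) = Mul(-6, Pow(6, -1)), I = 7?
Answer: 378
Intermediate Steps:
Function('O')(J) = -1 (Function('O')(J) = Mul(-6, Rational(1, 6)) = -1)
Mul(Add(Function('O')(I), -26), -14) = Mul(Add(-1, -26), -14) = Mul(-27, -14) = 378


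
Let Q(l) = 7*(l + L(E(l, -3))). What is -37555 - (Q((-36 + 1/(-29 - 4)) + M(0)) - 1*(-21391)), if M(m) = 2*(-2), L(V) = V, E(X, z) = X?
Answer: -1926724/33 ≈ -58386.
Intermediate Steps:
M(m) = -4
Q(l) = 14*l (Q(l) = 7*(l + l) = 7*(2*l) = 14*l)
-37555 - (Q((-36 + 1/(-29 - 4)) + M(0)) - 1*(-21391)) = -37555 - (14*((-36 + 1/(-29 - 4)) - 4) - 1*(-21391)) = -37555 - (14*((-36 + 1/(-33)) - 4) + 21391) = -37555 - (14*((-36 - 1/33) - 4) + 21391) = -37555 - (14*(-1189/33 - 4) + 21391) = -37555 - (14*(-1321/33) + 21391) = -37555 - (-18494/33 + 21391) = -37555 - 1*687409/33 = -37555 - 687409/33 = -1926724/33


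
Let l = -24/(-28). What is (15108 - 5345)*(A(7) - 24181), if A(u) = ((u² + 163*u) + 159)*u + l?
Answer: -1007151080/7 ≈ -1.4388e+8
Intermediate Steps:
l = 6/7 (l = -24*(-1/28) = 6/7 ≈ 0.85714)
A(u) = 6/7 + u*(159 + u² + 163*u) (A(u) = ((u² + 163*u) + 159)*u + 6/7 = (159 + u² + 163*u)*u + 6/7 = u*(159 + u² + 163*u) + 6/7 = 6/7 + u*(159 + u² + 163*u))
(15108 - 5345)*(A(7) - 24181) = (15108 - 5345)*((6/7 + 7³ + 159*7 + 163*7²) - 24181) = 9763*((6/7 + 343 + 1113 + 163*49) - 24181) = 9763*((6/7 + 343 + 1113 + 7987) - 24181) = 9763*(66107/7 - 24181) = 9763*(-103160/7) = -1007151080/7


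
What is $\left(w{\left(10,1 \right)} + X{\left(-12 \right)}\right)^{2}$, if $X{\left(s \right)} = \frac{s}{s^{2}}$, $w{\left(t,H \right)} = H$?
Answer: $\frac{121}{144} \approx 0.84028$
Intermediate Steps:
$X{\left(s \right)} = \frac{1}{s}$ ($X{\left(s \right)} = \frac{s}{s^{2}} = \frac{1}{s}$)
$\left(w{\left(10,1 \right)} + X{\left(-12 \right)}\right)^{2} = \left(1 + \frac{1}{-12}\right)^{2} = \left(1 - \frac{1}{12}\right)^{2} = \left(\frac{11}{12}\right)^{2} = \frac{121}{144}$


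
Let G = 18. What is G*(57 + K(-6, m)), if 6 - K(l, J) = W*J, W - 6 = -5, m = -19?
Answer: 1476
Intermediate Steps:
W = 1 (W = 6 - 5 = 1)
K(l, J) = 6 - J
G*(57 + K(-6, m)) = 18*(57 + (6 - 1*(-19))) = 18*(57 + (6 + 19)) = 18*(57 + 25) = 18*82 = 1476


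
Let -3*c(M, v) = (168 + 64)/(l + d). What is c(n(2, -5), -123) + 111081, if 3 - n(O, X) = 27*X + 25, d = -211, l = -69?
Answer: 11663534/105 ≈ 1.1108e+5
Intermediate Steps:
n(O, X) = -22 - 27*X (n(O, X) = 3 - (27*X + 25) = 3 - (25 + 27*X) = 3 + (-25 - 27*X) = -22 - 27*X)
c(M, v) = 29/105 (c(M, v) = -(168 + 64)/(3*(-69 - 211)) = -232/(3*(-280)) = -232*(-1)/(3*280) = -1/3*(-29/35) = 29/105)
c(n(2, -5), -123) + 111081 = 29/105 + 111081 = 11663534/105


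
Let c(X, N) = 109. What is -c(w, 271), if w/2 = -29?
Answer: -109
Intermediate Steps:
w = -58 (w = 2*(-29) = -58)
-c(w, 271) = -1*109 = -109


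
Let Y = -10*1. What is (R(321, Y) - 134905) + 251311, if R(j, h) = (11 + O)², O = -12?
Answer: 116407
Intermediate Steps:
Y = -10
R(j, h) = 1 (R(j, h) = (11 - 12)² = (-1)² = 1)
(R(321, Y) - 134905) + 251311 = (1 - 134905) + 251311 = -134904 + 251311 = 116407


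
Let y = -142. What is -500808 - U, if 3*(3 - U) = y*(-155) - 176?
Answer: -493533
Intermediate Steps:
U = -7275 (U = 3 - (-142*(-155) - 176)/3 = 3 - (22010 - 176)/3 = 3 - ⅓*21834 = 3 - 7278 = -7275)
-500808 - U = -500808 - 1*(-7275) = -500808 + 7275 = -493533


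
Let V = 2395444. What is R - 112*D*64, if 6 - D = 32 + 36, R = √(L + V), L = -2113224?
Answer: 444416 + 2*√70555 ≈ 4.4495e+5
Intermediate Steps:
R = 2*√70555 (R = √(-2113224 + 2395444) = √282220 = 2*√70555 ≈ 531.24)
D = -62 (D = 6 - (32 + 36) = 6 - 1*68 = 6 - 68 = -62)
R - 112*D*64 = 2*√70555 - 112*(-62)*64 = 2*√70555 - (-6944)*64 = 2*√70555 - 1*(-444416) = 2*√70555 + 444416 = 444416 + 2*√70555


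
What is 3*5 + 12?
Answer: 27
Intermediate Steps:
3*5 + 12 = 15 + 12 = 27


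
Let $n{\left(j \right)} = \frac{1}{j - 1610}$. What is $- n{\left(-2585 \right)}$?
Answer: $\frac{1}{4195} \approx 0.00023838$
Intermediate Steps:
$n{\left(j \right)} = \frac{1}{-1610 + j}$
$- n{\left(-2585 \right)} = - \frac{1}{-1610 - 2585} = - \frac{1}{-4195} = \left(-1\right) \left(- \frac{1}{4195}\right) = \frac{1}{4195}$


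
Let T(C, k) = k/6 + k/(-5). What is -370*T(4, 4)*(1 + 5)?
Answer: 296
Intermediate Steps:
T(C, k) = -k/30 (T(C, k) = k*(⅙) + k*(-⅕) = k/6 - k/5 = -k/30)
-370*T(4, 4)*(1 + 5) = -370*(-1/30*4)*(1 + 5) = -(-148)*6/3 = -370*(-⅘) = 296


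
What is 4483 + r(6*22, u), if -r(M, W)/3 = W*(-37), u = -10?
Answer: 3373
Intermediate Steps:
r(M, W) = 111*W (r(M, W) = -3*W*(-37) = -(-111)*W = 111*W)
4483 + r(6*22, u) = 4483 + 111*(-10) = 4483 - 1110 = 3373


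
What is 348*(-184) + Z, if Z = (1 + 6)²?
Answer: -63983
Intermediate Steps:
Z = 49 (Z = 7² = 49)
348*(-184) + Z = 348*(-184) + 49 = -64032 + 49 = -63983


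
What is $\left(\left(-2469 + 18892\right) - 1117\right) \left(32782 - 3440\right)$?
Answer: $449108652$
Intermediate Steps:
$\left(\left(-2469 + 18892\right) - 1117\right) \left(32782 - 3440\right) = \left(16423 - 1117\right) 29342 = 15306 \cdot 29342 = 449108652$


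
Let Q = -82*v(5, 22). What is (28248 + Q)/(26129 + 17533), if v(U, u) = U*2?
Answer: 13714/21831 ≈ 0.62819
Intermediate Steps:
v(U, u) = 2*U
Q = -820 (Q = -164*5 = -82*10 = -820)
(28248 + Q)/(26129 + 17533) = (28248 - 820)/(26129 + 17533) = 27428/43662 = 27428*(1/43662) = 13714/21831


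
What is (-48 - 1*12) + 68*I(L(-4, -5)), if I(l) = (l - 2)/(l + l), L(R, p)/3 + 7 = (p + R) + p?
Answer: -1570/63 ≈ -24.921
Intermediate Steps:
L(R, p) = -21 + 3*R + 6*p (L(R, p) = -21 + 3*((p + R) + p) = -21 + 3*((R + p) + p) = -21 + 3*(R + 2*p) = -21 + (3*R + 6*p) = -21 + 3*R + 6*p)
I(l) = (-2 + l)/(2*l) (I(l) = (-2 + l)/((2*l)) = (-2 + l)*(1/(2*l)) = (-2 + l)/(2*l))
(-48 - 1*12) + 68*I(L(-4, -5)) = (-48 - 1*12) + 68*((-2 + (-21 + 3*(-4) + 6*(-5)))/(2*(-21 + 3*(-4) + 6*(-5)))) = (-48 - 12) + 68*((-2 + (-21 - 12 - 30))/(2*(-21 - 12 - 30))) = -60 + 68*((½)*(-2 - 63)/(-63)) = -60 + 68*((½)*(-1/63)*(-65)) = -60 + 68*(65/126) = -60 + 2210/63 = -1570/63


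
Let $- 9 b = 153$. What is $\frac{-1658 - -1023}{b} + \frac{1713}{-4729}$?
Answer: $\frac{2973794}{80393} \approx 36.991$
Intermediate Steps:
$b = -17$ ($b = \left(- \frac{1}{9}\right) 153 = -17$)
$\frac{-1658 - -1023}{b} + \frac{1713}{-4729} = \frac{-1658 - -1023}{-17} + \frac{1713}{-4729} = \left(-1658 + 1023\right) \left(- \frac{1}{17}\right) + 1713 \left(- \frac{1}{4729}\right) = \left(-635\right) \left(- \frac{1}{17}\right) - \frac{1713}{4729} = \frac{635}{17} - \frac{1713}{4729} = \frac{2973794}{80393}$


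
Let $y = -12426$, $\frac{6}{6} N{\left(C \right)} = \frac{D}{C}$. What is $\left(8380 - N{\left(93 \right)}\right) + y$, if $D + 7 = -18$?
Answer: $- \frac{376253}{93} \approx -4045.7$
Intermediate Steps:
$D = -25$ ($D = -7 - 18 = -25$)
$N{\left(C \right)} = - \frac{25}{C}$
$\left(8380 - N{\left(93 \right)}\right) + y = \left(8380 - - \frac{25}{93}\right) - 12426 = \left(8380 + \frac{25}{93}\right) - 12426 = \frac{779365}{93} - 12426 = - \frac{376253}{93}$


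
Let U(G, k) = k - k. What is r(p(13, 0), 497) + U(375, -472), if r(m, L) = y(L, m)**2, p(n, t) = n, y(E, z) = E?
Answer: 247009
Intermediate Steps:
U(G, k) = 0
r(m, L) = L**2
r(p(13, 0), 497) + U(375, -472) = 497**2 + 0 = 247009 + 0 = 247009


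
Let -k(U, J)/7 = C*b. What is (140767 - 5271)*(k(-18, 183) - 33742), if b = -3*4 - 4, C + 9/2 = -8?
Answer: -4761600432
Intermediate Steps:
C = -25/2 (C = -9/2 - 8 = -25/2 ≈ -12.500)
b = -16 (b = -12 - 4 = -16)
k(U, J) = -1400 (k(U, J) = -(-175)*(-16)/2 = -7*200 = -1400)
(140767 - 5271)*(k(-18, 183) - 33742) = (140767 - 5271)*(-1400 - 33742) = 135496*(-35142) = -4761600432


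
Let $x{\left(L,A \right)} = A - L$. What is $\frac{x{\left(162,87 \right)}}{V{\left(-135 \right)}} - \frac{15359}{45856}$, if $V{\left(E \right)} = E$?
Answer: $\frac{91049}{412704} \approx 0.22062$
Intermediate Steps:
$\frac{x{\left(162,87 \right)}}{V{\left(-135 \right)}} - \frac{15359}{45856} = \frac{87 - 162}{-135} - \frac{15359}{45856} = \left(87 - 162\right) \left(- \frac{1}{135}\right) - \frac{15359}{45856} = \left(-75\right) \left(- \frac{1}{135}\right) - \frac{15359}{45856} = \frac{5}{9} - \frac{15359}{45856} = \frac{91049}{412704}$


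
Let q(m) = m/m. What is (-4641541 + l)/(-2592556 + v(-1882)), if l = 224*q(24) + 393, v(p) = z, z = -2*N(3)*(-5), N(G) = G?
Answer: 2320462/1296263 ≈ 1.7901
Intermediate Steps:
q(m) = 1
z = 30 (z = -2*3*(-5) = -6*(-5) = 30)
v(p) = 30
l = 617 (l = 224*1 + 393 = 224 + 393 = 617)
(-4641541 + l)/(-2592556 + v(-1882)) = (-4641541 + 617)/(-2592556 + 30) = -4640924/(-2592526) = -4640924*(-1/2592526) = 2320462/1296263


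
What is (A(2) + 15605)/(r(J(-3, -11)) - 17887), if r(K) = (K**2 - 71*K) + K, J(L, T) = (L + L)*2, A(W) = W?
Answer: -15607/16903 ≈ -0.92333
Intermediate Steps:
J(L, T) = 4*L (J(L, T) = (2*L)*2 = 4*L)
r(K) = K**2 - 70*K
(A(2) + 15605)/(r(J(-3, -11)) - 17887) = (2 + 15605)/((4*(-3))*(-70 + 4*(-3)) - 17887) = 15607/(-12*(-70 - 12) - 17887) = 15607/(-12*(-82) - 17887) = 15607/(984 - 17887) = 15607/(-16903) = 15607*(-1/16903) = -15607/16903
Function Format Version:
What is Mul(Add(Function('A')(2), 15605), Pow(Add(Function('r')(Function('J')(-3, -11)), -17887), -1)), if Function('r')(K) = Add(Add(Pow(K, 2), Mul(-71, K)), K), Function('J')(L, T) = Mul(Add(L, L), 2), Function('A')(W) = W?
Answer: Rational(-15607, 16903) ≈ -0.92333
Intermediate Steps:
Function('J')(L, T) = Mul(4, L) (Function('J')(L, T) = Mul(Mul(2, L), 2) = Mul(4, L))
Function('r')(K) = Add(Pow(K, 2), Mul(-70, K))
Mul(Add(Function('A')(2), 15605), Pow(Add(Function('r')(Function('J')(-3, -11)), -17887), -1)) = Mul(Add(2, 15605), Pow(Add(Mul(Mul(4, -3), Add(-70, Mul(4, -3))), -17887), -1)) = Mul(15607, Pow(Add(Mul(-12, Add(-70, -12)), -17887), -1)) = Mul(15607, Pow(Add(Mul(-12, -82), -17887), -1)) = Mul(15607, Pow(Add(984, -17887), -1)) = Mul(15607, Pow(-16903, -1)) = Mul(15607, Rational(-1, 16903)) = Rational(-15607, 16903)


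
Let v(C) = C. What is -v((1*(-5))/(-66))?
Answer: -5/66 ≈ -0.075758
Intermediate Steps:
-v((1*(-5))/(-66)) = -1*(-5)/(-66) = -(-5)*(-1)/66 = -1*5/66 = -5/66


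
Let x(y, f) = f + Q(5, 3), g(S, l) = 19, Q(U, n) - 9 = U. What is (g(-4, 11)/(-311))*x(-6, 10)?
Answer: -456/311 ≈ -1.4662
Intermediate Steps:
Q(U, n) = 9 + U
x(y, f) = 14 + f (x(y, f) = f + (9 + 5) = f + 14 = 14 + f)
(g(-4, 11)/(-311))*x(-6, 10) = (19/(-311))*(14 + 10) = (19*(-1/311))*24 = -19/311*24 = -456/311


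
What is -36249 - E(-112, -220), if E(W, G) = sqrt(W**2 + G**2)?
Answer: -36249 - 4*sqrt(3809) ≈ -36496.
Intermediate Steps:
E(W, G) = sqrt(G**2 + W**2)
-36249 - E(-112, -220) = -36249 - sqrt((-220)**2 + (-112)**2) = -36249 - sqrt(48400 + 12544) = -36249 - sqrt(60944) = -36249 - 4*sqrt(3809)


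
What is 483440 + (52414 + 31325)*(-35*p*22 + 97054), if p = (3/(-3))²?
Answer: 8063209316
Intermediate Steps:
p = 1 (p = (3*(-⅓))² = (-1)² = 1)
483440 + (52414 + 31325)*(-35*p*22 + 97054) = 483440 + (52414 + 31325)*(-35*1*22 + 97054) = 483440 + 83739*(-35*22 + 97054) = 483440 + 83739*(-770 + 97054) = 483440 + 83739*96284 = 483440 + 8062725876 = 8063209316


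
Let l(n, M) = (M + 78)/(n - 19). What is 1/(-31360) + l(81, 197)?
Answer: 4311969/972160 ≈ 4.4355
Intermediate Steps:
l(n, M) = (78 + M)/(-19 + n)
1/(-31360) + l(81, 197) = 1/(-31360) + (78 + 197)/(-19 + 81) = -1/31360 + 275/62 = 4311969/972160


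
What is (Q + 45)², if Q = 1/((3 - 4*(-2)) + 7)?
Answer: 657721/324 ≈ 2030.0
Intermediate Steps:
Q = 1/18 (Q = 1/((3 + 8) + 7) = 1/(11 + 7) = 1/18 ≈ 0.055556)
(Q + 45)² = (1/18 + 45)² = (811/18)² = 657721/324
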